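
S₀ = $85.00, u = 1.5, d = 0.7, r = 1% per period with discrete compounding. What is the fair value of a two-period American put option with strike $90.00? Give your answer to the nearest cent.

Risk-neutral probability p = (1 + 0.01 − 0.7)/(1.5 − 0.7) = 0.3100/0.8000 = 0.3875
Terminal stock prices: S_uu = 191.2, S_ud = 89.25, S_dd = 41.65
Terminal payoffs (K − S): max(-101.2, 0) = 0, max(0.75, 0) = 0.75, max(48.35, 0) = 48.35
Node u (S = 127.5): continuation = 1/1.01·[0.3875·0.0000 + 0.6125·0.7500] = 0.4548; exercise value = 0.0000 ≤ continuation, so V_u = 0.4548
Node d (S = 59.5): continuation = 1/1.01·[0.3875·0.7500 + 0.6125·48.3500] = 29.6089; exercise value = 30.5000 > continuation, so V_d = 30.5000 (exercise)
Node 0 (S = 85): continuation = 1/1.01·[0.3875·0.4548 + 0.6125·30.5000] = 18.6708; exercise value = 5.0000 ≤ continuation, so V_0 = 18.6708

$18.67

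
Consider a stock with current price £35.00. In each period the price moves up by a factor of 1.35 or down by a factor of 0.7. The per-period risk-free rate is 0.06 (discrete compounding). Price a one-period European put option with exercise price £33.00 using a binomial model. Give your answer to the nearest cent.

£3.58

Risk-neutral probability p = (1 + 0.06 − 0.7)/(1.35 − 0.7) = 0.3600/0.6500 = 0.5538
Terminal stock prices: S_u = 47.25, S_d = 24.5
Terminal payoffs (K − S): max(-14.25, 0) = 0, max(8.5, 0) = 8.5
Node 0 (S = 35): V_0 = 1/1.06·[0.5538·0.0000 + 0.4462·8.5000] = 3.5776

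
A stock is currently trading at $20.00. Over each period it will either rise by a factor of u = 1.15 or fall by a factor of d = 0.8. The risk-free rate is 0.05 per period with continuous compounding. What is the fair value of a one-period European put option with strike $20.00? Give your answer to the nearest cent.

Risk-neutral probability p = (e^0.05 − 0.8)/(1.15 − 0.8) = 0.2513/0.3500 = 0.7179
Terminal stock prices: S_u = 23, S_d = 16
Terminal payoffs (K − S): max(-3, 0) = 0, max(4, 0) = 4
Node 0 (S = 20): V_0 = e^(−0.05)·[0.7179·0.0000 + 0.2821·4.0000] = 1.0733

$1.07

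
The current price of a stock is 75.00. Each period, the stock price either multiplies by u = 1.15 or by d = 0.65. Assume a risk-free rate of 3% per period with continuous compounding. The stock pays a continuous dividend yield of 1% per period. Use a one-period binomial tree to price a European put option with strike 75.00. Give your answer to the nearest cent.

Per-period risk-free factor R = e^0.03 = 1.0305; dividend-adjusted growth = e^(0.03−0.01) = 1.0202.
Risk-neutral probability p = (1.0202 − 0.65)/(1.15 − 0.65) = 0.3702/0.5000 = 0.7404
Terminal stock prices: S_u = 86.25, S_d = 48.75
Terminal payoffs (K − S): max(-11.25, 0) = 0, max(26.25, 0) = 26.25
Node 0 (S = 75): V_0 = e^(−0.03)·[0.7404·0.0000 + 0.2596·26.2500] = 6.6130

6.61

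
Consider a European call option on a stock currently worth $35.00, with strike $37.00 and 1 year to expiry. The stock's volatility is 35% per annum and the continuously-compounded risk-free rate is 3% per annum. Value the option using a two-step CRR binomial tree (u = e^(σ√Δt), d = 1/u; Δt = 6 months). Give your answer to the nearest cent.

CRR parameters: u = e^(σ√Δt) = e^(0.35·√0.5) = 1.2808, d = 1/u = 0.7808
Per-period rate: rΔt = 0.03·0.5 = 0.015, so R = e^0.015 = 1.0151
Risk-neutral probability p = (e^0.015 − 0.7808)/(1.2808 − 0.7808) = 0.2344/0.5000 = 0.4687
Terminal stock prices: S_uu = 57.42, S_ud = 35, S_dd = 21.34
Terminal payoffs (S − K): max(20.42, 0) = 20.42, max(-2, 0) = 0, max(-15.66, 0) = 0
Node u (S = 44.83): V_u = e^(−0.015)·[0.4687·20.4160 + 0.5313·0.0000] = 9.4258
Node d (S = 27.33): V_d = e^(−0.015)·[0.4687·0.0000 + 0.5313·0.0000] = 0.0000
Node 0 (S = 35): V_0 = e^(−0.015)·[0.4687·9.4258 + 0.5313·0.0000] = 4.3518

$4.35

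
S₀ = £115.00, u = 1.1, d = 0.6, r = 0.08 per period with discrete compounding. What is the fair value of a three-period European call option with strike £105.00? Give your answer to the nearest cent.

£33.76

Risk-neutral probability p = (1 + 0.08 − 0.6)/(1.1 − 0.6) = 0.4800/0.5000 = 0.9600
Terminal stock prices: S_uuu = 153.1, S_uud = 83.49, S_udd = 45.54, S_ddd = 24.84
Terminal payoffs (S − K): max(48.07, 0) = 48.07, max(-21.51, 0) = 0, max(-59.46, 0) = 0, max(-80.16, 0) = 0
Node uu (S = 139.2): V_uu = 1/1.08·[0.9600·48.0650 + 0.0400·0.0000] = 42.7244
Node ud (S = 75.9): V_ud = 1/1.08·[0.9600·0.0000 + 0.0400·0.0000] = 0.0000
Node dd (S = 41.4): V_dd = 1/1.08·[0.9600·0.0000 + 0.0400·0.0000] = 0.0000
Node u (S = 126.5): V_u = 1/1.08·[0.9600·42.7244 + 0.0400·0.0000] = 37.9773
Node d (S = 69): V_d = 1/1.08·[0.9600·0.0000 + 0.0400·0.0000] = 0.0000
Node 0 (S = 115): V_0 = 1/1.08·[0.9600·37.9773 + 0.0400·0.0000] = 33.7576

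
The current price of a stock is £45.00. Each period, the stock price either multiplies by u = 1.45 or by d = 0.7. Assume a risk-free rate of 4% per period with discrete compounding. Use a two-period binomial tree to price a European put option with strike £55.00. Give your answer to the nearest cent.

£13.38

Risk-neutral probability p = (1 + 0.04 − 0.7)/(1.45 − 0.7) = 0.3400/0.7500 = 0.4533
Terminal stock prices: S_uu = 94.61, S_ud = 45.67, S_dd = 22.05
Terminal payoffs (K − S): max(-39.61, 0) = 0, max(9.325, 0) = 9.325, max(32.95, 0) = 32.95
Node u (S = 65.25): V_u = 1/1.04·[0.4533·0.0000 + 0.5467·9.3250] = 4.9016
Node d (S = 31.5): V_d = 1/1.04·[0.4533·9.3250 + 0.5467·32.9500] = 21.3846
Node 0 (S = 45): V_0 = 1/1.04·[0.4533·4.9016 + 0.5467·21.3846] = 13.3772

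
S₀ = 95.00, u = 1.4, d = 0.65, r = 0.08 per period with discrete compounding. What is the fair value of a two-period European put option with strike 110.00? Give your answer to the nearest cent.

20.78

Risk-neutral probability p = (1 + 0.08 − 0.65)/(1.4 − 0.65) = 0.4300/0.7500 = 0.5733
Terminal stock prices: S_uu = 186.2, S_ud = 86.45, S_dd = 40.14
Terminal payoffs (K − S): max(-76.2, 0) = 0, max(23.55, 0) = 23.55, max(69.86, 0) = 69.86
Node u (S = 133): V_u = 1/1.08·[0.5733·0.0000 + 0.4267·23.5500] = 9.3037
Node d (S = 61.75): V_d = 1/1.08·[0.5733·23.5500 + 0.4267·69.8625] = 40.1019
Node 0 (S = 95): V_0 = 1/1.08·[0.5733·9.3037 + 0.4267·40.1019] = 20.7817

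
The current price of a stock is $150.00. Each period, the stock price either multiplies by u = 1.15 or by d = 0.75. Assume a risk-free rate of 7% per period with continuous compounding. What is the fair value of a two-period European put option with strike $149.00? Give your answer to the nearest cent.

Risk-neutral probability p = (e^0.07 − 0.75)/(1.15 − 0.75) = 0.3225/0.4000 = 0.8063
Terminal stock prices: S_uu = 198.4, S_ud = 129.4, S_dd = 84.38
Terminal payoffs (K − S): max(-49.37, 0) = 0, max(19.62, 0) = 19.62, max(64.62, 0) = 64.62
Node u (S = 172.5): V_u = e^(−0.07)·[0.8063·0.0000 + 0.1937·19.6250] = 3.5449
Node d (S = 112.5): V_d = e^(−0.07)·[0.8063·19.6250 + 0.1937·64.6250] = 26.4267
Node 0 (S = 150): V_0 = e^(−0.07)·[0.8063·3.5449 + 0.1937·26.4267] = 7.4384

$7.44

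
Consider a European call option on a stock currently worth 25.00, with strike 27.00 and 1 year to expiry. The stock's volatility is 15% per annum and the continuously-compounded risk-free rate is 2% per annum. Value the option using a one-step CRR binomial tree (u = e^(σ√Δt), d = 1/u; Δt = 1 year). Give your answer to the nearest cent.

CRR parameters: u = e^(σ√Δt) = e^(0.15·√1) = 1.1618, d = 1/u = 0.8607
Per-period rate: rΔt = 0.02·1 = 0.02, so R = e^0.02 = 1.0202
Risk-neutral probability p = (e^0.02 − 0.8607)/(1.1618 − 0.8607) = 0.1595/0.3011 = 0.5297
Terminal stock prices: S_u = 29.05, S_d = 21.52
Terminal payoffs (S − K): max(2.046, 0) = 2.046, max(-5.482, 0) = 0
Node 0 (S = 25): V_0 = e^(−0.02)·[0.5297·2.0459 + 0.4703·0.0000] = 1.0621

1.06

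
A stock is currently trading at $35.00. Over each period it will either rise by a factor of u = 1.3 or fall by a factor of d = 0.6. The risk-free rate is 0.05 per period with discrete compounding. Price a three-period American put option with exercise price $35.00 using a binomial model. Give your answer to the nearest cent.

Risk-neutral probability p = (1 + 0.05 − 0.6)/(1.3 − 0.6) = 0.4500/0.7000 = 0.6429
Terminal stock prices: S_uuu = 76.89, S_uud = 35.49, S_udd = 16.38, S_ddd = 7.56
Terminal payoffs (K − S): max(-41.89, 0) = 0, max(-0.49, 0) = 0, max(18.62, 0) = 18.62, max(27.44, 0) = 27.44
Node uu (S = 59.15): continuation = 1/1.05·[0.6429·0.0000 + 0.3571·0.0000] = 0.0000; exercise value = 0.0000 ≤ continuation, so V_uu = 0.0000
Node ud (S = 27.3): continuation = 1/1.05·[0.6429·0.0000 + 0.3571·18.6200] = 6.3333; exercise value = 7.7000 > continuation, so V_ud = 7.7000 (exercise)
Node dd (S = 12.6): continuation = 1/1.05·[0.6429·18.6200 + 0.3571·27.4400] = 20.7333; exercise value = 22.4000 > continuation, so V_dd = 22.4000 (exercise)
Node u (S = 45.5): continuation = 1/1.05·[0.6429·0.0000 + 0.3571·7.7000] = 2.6190; exercise value = 0.0000 ≤ continuation, so V_u = 2.6190
Node d (S = 21): continuation = 1/1.05·[0.6429·7.7000 + 0.3571·22.4000] = 12.3333; exercise value = 14.0000 > continuation, so V_d = 14.0000 (exercise)
Node 0 (S = 35): continuation = 1/1.05·[0.6429·2.6190 + 0.3571·14.0000] = 6.3654; exercise value = 0.0000 ≤ continuation, so V_0 = 6.3654

$6.37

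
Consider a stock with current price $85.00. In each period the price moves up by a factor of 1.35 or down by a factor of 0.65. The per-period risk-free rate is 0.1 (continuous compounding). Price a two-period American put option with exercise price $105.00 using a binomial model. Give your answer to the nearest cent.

$21.41

Risk-neutral probability p = (e^0.1 − 0.65)/(1.35 − 0.65) = 0.4552/0.7000 = 0.6502
Terminal stock prices: S_uu = 154.9, S_ud = 74.59, S_dd = 35.91
Terminal payoffs (K − S): max(-49.91, 0) = 0, max(30.41, 0) = 30.41, max(69.09, 0) = 69.09
Node u (S = 114.8): continuation = e^(−0.1)·[0.6502·0.0000 + 0.3498·30.4125] = 9.6247; exercise value = 0.0000 ≤ continuation, so V_u = 9.6247
Node d (S = 55.25): continuation = e^(−0.1)·[0.6502·30.4125 + 0.3498·69.0875] = 39.7579; exercise value = 49.7500 > continuation, so V_d = 49.7500 (exercise)
Node 0 (S = 85): continuation = e^(−0.1)·[0.6502·9.6247 + 0.3498·49.7500] = 21.4073; exercise value = 20.0000 ≤ continuation, so V_0 = 21.4073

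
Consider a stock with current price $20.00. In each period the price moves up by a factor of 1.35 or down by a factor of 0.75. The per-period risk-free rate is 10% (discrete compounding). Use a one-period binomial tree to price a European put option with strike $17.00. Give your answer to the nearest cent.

Risk-neutral probability p = (1 + 0.1 − 0.75)/(1.35 − 0.75) = 0.3500/0.6000 = 0.5833
Terminal stock prices: S_u = 27, S_d = 15
Terminal payoffs (K − S): max(-10, 0) = 0, max(2, 0) = 2
Node 0 (S = 20): V_0 = 1/1.1·[0.5833·0.0000 + 0.4167·2.0000] = 0.7576

$0.76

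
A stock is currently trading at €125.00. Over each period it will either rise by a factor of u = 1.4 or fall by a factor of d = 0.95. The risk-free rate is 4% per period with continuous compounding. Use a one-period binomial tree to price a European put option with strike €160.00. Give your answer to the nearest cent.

€31.63

Risk-neutral probability p = (e^0.04 − 0.95)/(1.4 − 0.95) = 0.0908/0.4500 = 0.2018
Terminal stock prices: S_u = 175, S_d = 118.8
Terminal payoffs (K − S): max(-15, 0) = 0, max(41.25, 0) = 41.25
Node 0 (S = 125): V_0 = e^(−0.04)·[0.2018·0.0000 + 0.7982·41.2500] = 31.6346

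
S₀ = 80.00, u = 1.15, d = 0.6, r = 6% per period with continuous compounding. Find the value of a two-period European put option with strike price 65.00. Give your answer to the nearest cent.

Risk-neutral probability p = (e^0.06 − 0.6)/(1.15 − 0.6) = 0.4618/0.5500 = 0.8397
Terminal stock prices: S_uu = 105.8, S_ud = 55.2, S_dd = 28.8
Terminal payoffs (K − S): max(-40.8, 0) = 0, max(9.8, 0) = 9.8, max(36.2, 0) = 36.2
Node u (S = 92): V_u = e^(−0.06)·[0.8397·0.0000 + 0.1603·9.8000] = 1.4794
Node d (S = 48): V_d = e^(−0.06)·[0.8397·9.8000 + 0.1603·36.2000] = 13.2147
Node 0 (S = 80): V_0 = e^(−0.06)·[0.8397·1.4794 + 0.1603·13.2147] = 3.1649

3.16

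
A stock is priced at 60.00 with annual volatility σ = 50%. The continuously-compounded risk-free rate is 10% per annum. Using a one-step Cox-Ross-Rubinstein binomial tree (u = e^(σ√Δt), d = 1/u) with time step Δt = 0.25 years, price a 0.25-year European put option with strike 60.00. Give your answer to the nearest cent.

6.63

CRR parameters: u = e^(σ√Δt) = e^(0.5·√0.25) = 1.2840, d = 1/u = 0.7788
Per-period rate: rΔt = 0.1·0.25 = 0.025, so R = e^0.025 = 1.0253
Risk-neutral probability p = (e^0.025 − 0.7788)/(1.2840 − 0.7788) = 0.2465/0.5052 = 0.4879
Terminal stock prices: S_u = 77.04, S_d = 46.73
Terminal payoffs (K − S): max(-17.04, 0) = 0, max(13.27, 0) = 13.27
Node 0 (S = 60): V_0 = e^(−0.025)·[0.4879·0.0000 + 0.5121·13.2720] = 6.6284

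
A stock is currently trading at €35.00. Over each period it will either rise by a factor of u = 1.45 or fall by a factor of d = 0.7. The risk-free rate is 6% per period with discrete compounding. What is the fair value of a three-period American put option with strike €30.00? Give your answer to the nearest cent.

€4.21

Risk-neutral probability p = (1 + 0.06 − 0.7)/(1.45 − 0.7) = 0.3600/0.7500 = 0.4800
Terminal stock prices: S_uuu = 106.7, S_uud = 51.51, S_udd = 24.87, S_ddd = 12
Terminal payoffs (K − S): max(-76.7, 0) = 0, max(-21.51, 0) = 0, max(5.133, 0) = 5.133, max(18, 0) = 18
Node uu (S = 73.59): continuation = 1/1.06·[0.4800·0.0000 + 0.5200·0.0000] = 0.0000; exercise value = 0.0000 ≤ continuation, so V_uu = 0.0000
Node ud (S = 35.52): continuation = 1/1.06·[0.4800·0.0000 + 0.5200·5.1325] = 2.5178; exercise value = 0.0000 ≤ continuation, so V_ud = 2.5178
Node dd (S = 17.15): continuation = 1/1.06·[0.4800·5.1325 + 0.5200·17.9950] = 11.1519; exercise value = 12.8500 > continuation, so V_dd = 12.8500 (exercise)
Node u (S = 50.75): continuation = 1/1.06·[0.4800·0.0000 + 0.5200·2.5178] = 1.2352; exercise value = 0.0000 ≤ continuation, so V_u = 1.2352
Node d (S = 24.5): continuation = 1/1.06·[0.4800·2.5178 + 0.5200·12.8500] = 7.4439; exercise value = 5.5000 ≤ continuation, so V_d = 7.4439
Node 0 (S = 35): continuation = 1/1.06·[0.4800·1.2352 + 0.5200·7.4439] = 4.2111; exercise value = 0.0000 ≤ continuation, so V_0 = 4.2111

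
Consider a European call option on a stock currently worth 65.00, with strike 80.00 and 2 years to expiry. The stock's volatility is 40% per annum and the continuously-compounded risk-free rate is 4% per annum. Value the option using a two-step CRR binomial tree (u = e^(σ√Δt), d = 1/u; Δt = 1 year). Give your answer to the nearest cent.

12.14

CRR parameters: u = e^(σ√Δt) = e^(0.4·√1) = 1.4918, d = 1/u = 0.6703
Per-period rate: rΔt = 0.04·1 = 0.04, so R = e^0.04 = 1.0408
Risk-neutral probability p = (e^0.04 − 0.6703)/(1.4918 − 0.6703) = 0.3705/0.8215 = 0.4510
Terminal stock prices: S_uu = 144.7, S_ud = 65, S_dd = 29.21
Terminal payoffs (S − K): max(64.66, 0) = 64.66, max(-15, 0) = 0, max(-50.79, 0) = 0
Node u (S = 96.97): V_u = e^(−0.04)·[0.4510·64.6602 + 0.5490·0.0000] = 28.0177
Node d (S = 43.57): V_d = e^(−0.04)·[0.4510·0.0000 + 0.5490·0.0000] = 0.0000
Node 0 (S = 65): V_0 = e^(−0.04)·[0.4510·28.0177 + 0.5490·0.0000] = 12.1403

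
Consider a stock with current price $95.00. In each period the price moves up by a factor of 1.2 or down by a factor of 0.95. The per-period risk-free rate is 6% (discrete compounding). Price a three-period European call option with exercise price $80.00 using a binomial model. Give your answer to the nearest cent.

$27.83

Risk-neutral probability p = (1 + 0.06 − 0.95)/(1.2 − 0.95) = 0.1100/0.2500 = 0.4400
Terminal stock prices: S_uuu = 164.2, S_uud = 130, S_udd = 102.9, S_ddd = 81.45
Terminal payoffs (S − K): max(84.16, 0) = 84.16, max(49.96, 0) = 49.96, max(22.88, 0) = 22.88, max(1.451, 0) = 1.451
Node uu (S = 136.8): V_uu = 1/1.06·[0.4400·84.1600 + 0.5600·49.9600] = 61.3283
Node ud (S = 108.3): V_ud = 1/1.06·[0.4400·49.9600 + 0.5600·22.8850] = 32.8283
Node dd (S = 85.74): V_dd = 1/1.06·[0.4400·22.8850 + 0.5600·1.4506] = 10.2658
Node u (S = 114): V_u = 1/1.06·[0.4400·61.3283 + 0.5600·32.8283] = 42.8003
Node d (S = 90.25): V_d = 1/1.06·[0.4400·32.8283 + 0.5600·10.2658] = 19.0503
Node 0 (S = 95): V_0 = 1/1.06·[0.4400·42.8003 + 0.5600·19.0503] = 27.8305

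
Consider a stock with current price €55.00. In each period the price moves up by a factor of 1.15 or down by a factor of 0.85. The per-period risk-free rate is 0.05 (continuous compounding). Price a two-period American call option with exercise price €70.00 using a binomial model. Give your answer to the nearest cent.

Risk-neutral probability p = (e^0.05 − 0.85)/(1.15 − 0.85) = 0.2013/0.3000 = 0.6709
Terminal stock prices: S_uu = 72.74, S_ud = 53.76, S_dd = 39.74
Terminal payoffs (S − K): max(2.737, 0) = 2.737, max(-16.24, 0) = 0, max(-30.26, 0) = 0
Node u (S = 63.25): continuation = e^(−0.05)·[0.6709·2.7375 + 0.3291·0.0000] = 1.7470; exercise value = 0.0000 ≤ continuation, so V_u = 1.7470
Node d (S = 46.75): continuation = e^(−0.05)·[0.6709·0.0000 + 0.3291·0.0000] = 0.0000; exercise value = 0.0000 ≤ continuation, so V_d = 0.0000
Node 0 (S = 55): continuation = e^(−0.05)·[0.6709·1.7470 + 0.3291·0.0000] = 1.1149; exercise value = 0.0000 ≤ continuation, so V_0 = 1.1149

€1.11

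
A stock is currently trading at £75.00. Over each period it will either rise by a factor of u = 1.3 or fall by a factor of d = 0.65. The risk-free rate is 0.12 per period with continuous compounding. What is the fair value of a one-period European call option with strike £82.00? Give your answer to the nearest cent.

£10.10

Risk-neutral probability p = (e^0.12 − 0.65)/(1.3 − 0.65) = 0.4775/0.6500 = 0.7346
Terminal stock prices: S_u = 97.5, S_d = 48.75
Terminal payoffs (S − K): max(15.5, 0) = 15.5, max(-33.25, 0) = 0
Node 0 (S = 75): V_0 = e^(−0.12)·[0.7346·15.5000 + 0.2654·0.0000] = 10.0989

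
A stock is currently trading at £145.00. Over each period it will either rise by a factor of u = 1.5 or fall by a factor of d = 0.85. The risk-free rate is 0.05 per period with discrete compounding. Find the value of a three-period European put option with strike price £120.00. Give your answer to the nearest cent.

£8.87

Risk-neutral probability p = (1 + 0.05 − 0.85)/(1.5 − 0.85) = 0.2000/0.6500 = 0.3077
Terminal stock prices: S_uuu = 489.4, S_uud = 277.3, S_udd = 157.1, S_ddd = 89.05
Terminal payoffs (K − S): max(-369.4, 0) = 0, max(-157.3, 0) = 0, max(-37.14, 0) = 0, max(30.95, 0) = 30.95
Node uu (S = 326.2): V_uu = 1/1.05·[0.3077·0.0000 + 0.6923·0.0000] = 0.0000
Node ud (S = 184.9): V_ud = 1/1.05·[0.3077·0.0000 + 0.6923·0.0000] = 0.0000
Node dd (S = 104.8): V_dd = 1/1.05·[0.3077·0.0000 + 0.6923·30.9519] = 20.4078
Node u (S = 217.5): V_u = 1/1.05·[0.3077·0.0000 + 0.6923·0.0000] = 0.0000
Node d (S = 123.2): V_d = 1/1.05·[0.3077·0.0000 + 0.6923·20.4078] = 13.4557
Node 0 (S = 145): V_0 = 1/1.05·[0.3077·0.0000 + 0.6923·13.4557] = 8.8719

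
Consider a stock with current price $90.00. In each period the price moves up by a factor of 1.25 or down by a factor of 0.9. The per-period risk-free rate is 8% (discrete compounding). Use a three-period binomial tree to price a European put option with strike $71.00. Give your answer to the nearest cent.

Risk-neutral probability p = (1 + 0.08 − 0.9)/(1.25 − 0.9) = 0.1800/0.3500 = 0.5143
Terminal stock prices: S_uuu = 175.8, S_uud = 126.6, S_udd = 91.12, S_ddd = 65.61
Terminal payoffs (K − S): max(-104.8, 0) = 0, max(-55.56, 0) = 0, max(-20.12, 0) = 0, max(5.39, 0) = 5.39
Node uu (S = 140.6): V_uu = 1/1.08·[0.5143·0.0000 + 0.4857·0.0000] = 0.0000
Node ud (S = 101.2): V_ud = 1/1.08·[0.5143·0.0000 + 0.4857·0.0000] = 0.0000
Node dd (S = 72.9): V_dd = 1/1.08·[0.5143·0.0000 + 0.4857·5.3900] = 2.4241
Node u (S = 112.5): V_u = 1/1.08·[0.5143·0.0000 + 0.4857·0.0000] = 0.0000
Node d (S = 81): V_d = 1/1.08·[0.5143·0.0000 + 0.4857·2.4241] = 1.0902
Node 0 (S = 90): V_0 = 1/1.08·[0.5143·0.0000 + 0.4857·1.0902] = 0.4903

$0.49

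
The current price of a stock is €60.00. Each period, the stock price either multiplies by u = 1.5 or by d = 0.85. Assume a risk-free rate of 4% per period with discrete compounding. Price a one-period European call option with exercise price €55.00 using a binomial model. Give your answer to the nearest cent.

Risk-neutral probability p = (1 + 0.04 − 0.85)/(1.5 − 0.85) = 0.1900/0.6500 = 0.2923
Terminal stock prices: S_u = 90, S_d = 51
Terminal payoffs (S − K): max(35, 0) = 35, max(-4, 0) = 0
Node 0 (S = 60): V_0 = 1/1.04·[0.2923·35.0000 + 0.7077·0.0000] = 9.8373

€9.84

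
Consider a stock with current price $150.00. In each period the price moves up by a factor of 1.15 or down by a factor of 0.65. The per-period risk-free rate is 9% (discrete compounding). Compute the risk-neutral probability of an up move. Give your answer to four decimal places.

Risk-neutral probability p = (1 + 0.09 − 0.65)/(1.15 − 0.65) = 0.4400/0.5000 = 0.8800

p = 0.8800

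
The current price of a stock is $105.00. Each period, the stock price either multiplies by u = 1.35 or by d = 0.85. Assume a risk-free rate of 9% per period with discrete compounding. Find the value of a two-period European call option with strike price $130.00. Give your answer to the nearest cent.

Risk-neutral probability p = (1 + 0.09 − 0.85)/(1.35 − 0.85) = 0.2400/0.5000 = 0.4800
Terminal stock prices: S_uu = 191.4, S_ud = 120.5, S_dd = 75.86
Terminal payoffs (S − K): max(61.36, 0) = 61.36, max(-9.513, 0) = 0, max(-54.14, 0) = 0
Node u (S = 141.8): V_u = 1/1.09·[0.4800·61.3625 + 0.5200·0.0000] = 27.0220
Node d (S = 89.25): V_d = 1/1.09·[0.4800·0.0000 + 0.5200·0.0000] = 0.0000
Node 0 (S = 105): V_0 = 1/1.09·[0.4800·27.0220 + 0.5200·0.0000] = 11.8996

$11.90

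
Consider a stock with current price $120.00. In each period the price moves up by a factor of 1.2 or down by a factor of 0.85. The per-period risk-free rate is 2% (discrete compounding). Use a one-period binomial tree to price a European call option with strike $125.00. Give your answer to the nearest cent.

Risk-neutral probability p = (1 + 0.02 − 0.85)/(1.2 − 0.85) = 0.1700/0.3500 = 0.4857
Terminal stock prices: S_u = 144, S_d = 102
Terminal payoffs (S − K): max(19, 0) = 19, max(-23, 0) = 0
Node 0 (S = 120): V_0 = 1/1.02·[0.4857·19.0000 + 0.5143·0.0000] = 9.0476

$9.05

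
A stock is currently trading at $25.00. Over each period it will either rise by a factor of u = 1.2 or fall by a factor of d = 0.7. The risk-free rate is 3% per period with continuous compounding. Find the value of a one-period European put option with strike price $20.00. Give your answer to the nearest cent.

Risk-neutral probability p = (e^0.03 − 0.7)/(1.2 − 0.7) = 0.3305/0.5000 = 0.6609
Terminal stock prices: S_u = 30, S_d = 17.5
Terminal payoffs (K − S): max(-10, 0) = 0, max(2.5, 0) = 2.5
Node 0 (S = 25): V_0 = e^(−0.03)·[0.6609·0.0000 + 0.3391·2.5000] = 0.8227

$0.82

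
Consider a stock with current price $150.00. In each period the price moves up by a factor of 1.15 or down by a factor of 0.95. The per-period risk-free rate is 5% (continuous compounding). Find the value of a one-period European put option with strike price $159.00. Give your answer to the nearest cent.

Risk-neutral probability p = (e^0.05 − 0.95)/(1.15 − 0.95) = 0.1013/0.2000 = 0.5064
Terminal stock prices: S_u = 172.5, S_d = 142.5
Terminal payoffs (K − S): max(-13.5, 0) = 0, max(16.5, 0) = 16.5
Node 0 (S = 150): V_0 = e^(−0.05)·[0.5064·0.0000 + 0.4936·16.5000] = 7.7479

$7.75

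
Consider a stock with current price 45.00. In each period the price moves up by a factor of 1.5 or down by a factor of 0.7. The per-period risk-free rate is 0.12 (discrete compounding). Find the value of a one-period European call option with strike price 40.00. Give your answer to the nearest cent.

Risk-neutral probability p = (1 + 0.12 − 0.7)/(1.5 − 0.7) = 0.4200/0.8000 = 0.5250
Terminal stock prices: S_u = 67.5, S_d = 31.5
Terminal payoffs (S − K): max(27.5, 0) = 27.5, max(-8.5, 0) = 0
Node 0 (S = 45): V_0 = 1/1.12·[0.5250·27.5000 + 0.4750·0.0000] = 12.8906

12.89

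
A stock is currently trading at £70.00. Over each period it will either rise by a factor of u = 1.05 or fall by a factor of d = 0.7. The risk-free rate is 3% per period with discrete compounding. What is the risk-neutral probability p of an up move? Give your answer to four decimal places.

p = 0.9429

Risk-neutral probability p = (1 + 0.03 − 0.7)/(1.05 − 0.7) = 0.3300/0.3500 = 0.9429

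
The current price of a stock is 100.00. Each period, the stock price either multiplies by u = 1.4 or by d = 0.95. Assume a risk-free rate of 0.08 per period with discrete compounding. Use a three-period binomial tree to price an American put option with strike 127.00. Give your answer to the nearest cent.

Risk-neutral probability p = (1 + 0.08 − 0.95)/(1.4 − 0.95) = 0.1300/0.4500 = 0.2889
Terminal stock prices: S_uuu = 274.4, S_uud = 186.2, S_udd = 126.3, S_ddd = 85.74
Terminal payoffs (K − S): max(-147.4, 0) = 0, max(-59.2, 0) = 0, max(0.65, 0) = 0.65, max(41.26, 0) = 41.26
Node uu (S = 196): continuation = 1/1.08·[0.2889·0.0000 + 0.7111·0.0000] = 0.0000; exercise value = 0.0000 ≤ continuation, so V_uu = 0.0000
Node ud (S = 133): continuation = 1/1.08·[0.2889·0.0000 + 0.7111·0.6500] = 0.4280; exercise value = 0.0000 ≤ continuation, so V_ud = 0.4280
Node dd (S = 90.25): continuation = 1/1.08·[0.2889·0.6500 + 0.7111·41.2625] = 27.3426; exercise value = 36.7500 > continuation, so V_dd = 36.7500 (exercise)
Node u (S = 140): continuation = 1/1.08·[0.2889·0.0000 + 0.7111·0.4280] = 0.2818; exercise value = 0.0000 ≤ continuation, so V_u = 0.2818
Node d (S = 95): continuation = 1/1.08·[0.2889·0.4280 + 0.7111·36.7500] = 24.3120; exercise value = 32.0000 > continuation, so V_d = 32.0000 (exercise)
Node 0 (S = 100): continuation = 1/1.08·[0.2889·0.2818 + 0.7111·32.0000] = 21.1453; exercise value = 27.0000 > continuation, so V_0 = 27.0000 (exercise)

27.00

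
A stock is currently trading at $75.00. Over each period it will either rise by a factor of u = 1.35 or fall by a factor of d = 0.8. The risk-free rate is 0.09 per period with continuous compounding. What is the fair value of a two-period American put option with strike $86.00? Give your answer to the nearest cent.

$12.09

Risk-neutral probability p = (e^0.09 − 0.8)/(1.35 − 0.8) = 0.2942/0.5500 = 0.5349
Terminal stock prices: S_uu = 136.7, S_ud = 81, S_dd = 48
Terminal payoffs (K − S): max(-50.69, 0) = 0, max(5, 0) = 5, max(38, 0) = 38
Node u (S = 101.2): continuation = e^(−0.09)·[0.5349·0.0000 + 0.4651·5.0000] = 2.1255; exercise value = 0.0000 ≤ continuation, so V_u = 2.1255
Node d (S = 60): continuation = e^(−0.09)·[0.5349·5.0000 + 0.4651·38.0000] = 18.5981; exercise value = 26.0000 > continuation, so V_d = 26.0000 (exercise)
Node 0 (S = 75): continuation = e^(−0.09)·[0.5349·2.1255 + 0.4651·26.0000] = 12.0917; exercise value = 11.0000 ≤ continuation, so V_0 = 12.0917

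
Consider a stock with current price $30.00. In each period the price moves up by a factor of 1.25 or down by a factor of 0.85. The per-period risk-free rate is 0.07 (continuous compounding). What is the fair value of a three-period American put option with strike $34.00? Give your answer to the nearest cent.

Risk-neutral probability p = (e^0.07 − 0.85)/(1.25 − 0.85) = 0.2225/0.4000 = 0.5563
Terminal stock prices: S_uuu = 58.59, S_uud = 39.84, S_udd = 27.09, S_ddd = 18.42
Terminal payoffs (K − S): max(-24.59, 0) = 0, max(-5.844, 0) = 0, max(6.906, 0) = 6.906, max(15.58, 0) = 15.58
Node uu (S = 46.88): continuation = e^(−0.07)·[0.5563·0.0000 + 0.4437·0.0000] = 0.0000; exercise value = 0.0000 ≤ continuation, so V_uu = 0.0000
Node ud (S = 31.88): continuation = e^(−0.07)·[0.5563·0.0000 + 0.4437·6.9063] = 2.8573; exercise value = 2.1250 ≤ continuation, so V_ud = 2.8573
Node dd (S = 21.67): continuation = e^(−0.07)·[0.5563·6.9063 + 0.4437·15.5763] = 10.0264; exercise value = 12.3250 > continuation, so V_dd = 12.3250 (exercise)
Node u (S = 37.5): continuation = e^(−0.07)·[0.5563·0.0000 + 0.4437·2.8573] = 1.1822; exercise value = 0.0000 ≤ continuation, so V_u = 1.1822
Node d (S = 25.5): continuation = e^(−0.07)·[0.5563·2.8573 + 0.4437·12.3250] = 6.5812; exercise value = 8.5000 > continuation, so V_d = 8.5000 (exercise)
Node 0 (S = 30): continuation = e^(−0.07)·[0.5563·1.1822 + 0.4437·8.5000] = 4.1299; exercise value = 4.0000 ≤ continuation, so V_0 = 4.1299

$4.13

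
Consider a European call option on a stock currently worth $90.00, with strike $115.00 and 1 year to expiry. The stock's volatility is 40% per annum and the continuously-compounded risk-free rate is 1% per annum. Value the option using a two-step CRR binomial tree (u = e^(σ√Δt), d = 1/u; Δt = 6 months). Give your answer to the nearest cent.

CRR parameters: u = e^(σ√Δt) = e^(0.4·√0.5) = 1.3269, d = 1/u = 0.7536
Per-period rate: rΔt = 0.01·0.5 = 0.005, so R = e^0.005 = 1.0050
Risk-neutral probability p = (e^0.005 − 0.7536)/(1.3269 − 0.7536) = 0.2514/0.5733 = 0.4385
Terminal stock prices: S_uu = 158.5, S_ud = 90, S_dd = 51.12
Terminal payoffs (S − K): max(43.46, 0) = 43.46, max(-25, 0) = 0, max(-63.88, 0) = 0
Node u (S = 119.4): V_u = e^(−0.005)·[0.4385·43.4589 + 0.5615·0.0000] = 18.9617
Node d (S = 67.83): V_d = e^(−0.005)·[0.4385·0.0000 + 0.5615·0.0000] = 0.0000
Node 0 (S = 90): V_0 = e^(−0.005)·[0.4385·18.9617 + 0.5615·0.0000] = 8.2733

$8.27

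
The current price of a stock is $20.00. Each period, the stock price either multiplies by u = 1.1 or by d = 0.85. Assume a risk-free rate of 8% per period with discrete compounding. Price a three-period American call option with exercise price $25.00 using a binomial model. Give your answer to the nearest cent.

$1.00

Risk-neutral probability p = (1 + 0.08 − 0.85)/(1.1 − 0.85) = 0.2300/0.2500 = 0.9200
Terminal stock prices: S_uuu = 26.62, S_uud = 20.57, S_udd = 15.89, S_ddd = 12.28
Terminal payoffs (S − K): max(1.62, 0) = 1.62, max(-4.43, 0) = 0, max(-9.105, 0) = 0, max(-12.72, 0) = 0
Node uu (S = 24.2): continuation = 1/1.08·[0.9200·1.6200 + 0.0800·0.0000] = 1.3800; exercise value = 0.0000 ≤ continuation, so V_uu = 1.3800
Node ud (S = 18.7): continuation = 1/1.08·[0.9200·0.0000 + 0.0800·0.0000] = 0.0000; exercise value = 0.0000 ≤ continuation, so V_ud = 0.0000
Node dd (S = 14.45): continuation = 1/1.08·[0.9200·0.0000 + 0.0800·0.0000] = 0.0000; exercise value = 0.0000 ≤ continuation, so V_dd = 0.0000
Node u (S = 22): continuation = 1/1.08·[0.9200·1.3800 + 0.0800·0.0000] = 1.1756; exercise value = 0.0000 ≤ continuation, so V_u = 1.1756
Node d (S = 17): continuation = 1/1.08·[0.9200·0.0000 + 0.0800·0.0000] = 0.0000; exercise value = 0.0000 ≤ continuation, so V_d = 0.0000
Node 0 (S = 20): continuation = 1/1.08·[0.9200·1.1756 + 0.0800·0.0000] = 1.0014; exercise value = 0.0000 ≤ continuation, so V_0 = 1.0014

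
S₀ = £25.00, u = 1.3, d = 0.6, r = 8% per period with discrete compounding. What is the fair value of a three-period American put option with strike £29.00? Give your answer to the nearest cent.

Risk-neutral probability p = (1 + 0.08 − 0.6)/(1.3 − 0.6) = 0.4800/0.7000 = 0.6857
Terminal stock prices: S_uuu = 54.93, S_uud = 25.35, S_udd = 11.7, S_ddd = 5.4
Terminal payoffs (K − S): max(-25.93, 0) = 0, max(3.65, 0) = 3.65, max(17.3, 0) = 17.3, max(23.6, 0) = 23.6
Node uu (S = 42.25): continuation = 1/1.08·[0.6857·0.0000 + 0.3143·3.6500] = 1.0622; exercise value = 0.0000 ≤ continuation, so V_uu = 1.0622
Node ud (S = 19.5): continuation = 1/1.08·[0.6857·3.6500 + 0.3143·17.3000] = 7.3519; exercise value = 9.5000 > continuation, so V_ud = 9.5000 (exercise)
Node dd (S = 9): continuation = 1/1.08·[0.6857·17.3000 + 0.3143·23.6000] = 17.8519; exercise value = 20.0000 > continuation, so V_dd = 20.0000 (exercise)
Node u (S = 32.5): continuation = 1/1.08·[0.6857·1.0622 + 0.3143·9.5000] = 3.4389; exercise value = 0.0000 ≤ continuation, so V_u = 3.4389
Node d (S = 15): continuation = 1/1.08·[0.6857·9.5000 + 0.3143·20.0000] = 11.8519; exercise value = 14.0000 > continuation, so V_d = 14.0000 (exercise)
Node 0 (S = 25): continuation = 1/1.08·[0.6857·3.4389 + 0.3143·14.0000] = 6.2575; exercise value = 4.0000 ≤ continuation, so V_0 = 6.2575

£6.26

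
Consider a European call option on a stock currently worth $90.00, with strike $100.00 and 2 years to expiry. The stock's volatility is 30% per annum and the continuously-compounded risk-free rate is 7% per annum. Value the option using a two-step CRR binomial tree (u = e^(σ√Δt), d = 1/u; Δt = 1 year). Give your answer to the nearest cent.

$16.50

CRR parameters: u = e^(σ√Δt) = e^(0.3·√1) = 1.3499, d = 1/u = 0.7408
Per-period rate: rΔt = 0.07·1 = 0.07, so R = e^0.07 = 1.0725
Risk-neutral probability p = (e^0.07 − 0.7408)/(1.3499 − 0.7408) = 0.3317/0.6090 = 0.5446
Terminal stock prices: S_uu = 164, S_ud = 90, S_dd = 49.39
Terminal payoffs (S − K): max(63.99, 0) = 63.99, max(-10, 0) = 0, max(-50.61, 0) = 0
Node u (S = 121.5): V_u = e^(−0.07)·[0.5446·63.9907 + 0.4554·0.0000] = 32.4939
Node d (S = 66.67): V_d = e^(−0.07)·[0.5446·0.0000 + 0.4554·0.0000] = 0.0000
Node 0 (S = 90): V_0 = e^(−0.07)·[0.5446·32.4939 + 0.4554·0.0000] = 16.5001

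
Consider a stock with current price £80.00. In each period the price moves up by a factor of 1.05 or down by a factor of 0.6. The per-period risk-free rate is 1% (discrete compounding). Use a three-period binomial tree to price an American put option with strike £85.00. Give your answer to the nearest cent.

£8.30

Risk-neutral probability p = (1 + 0.01 − 0.6)/(1.05 − 0.6) = 0.4100/0.4500 = 0.9111
Terminal stock prices: S_uuu = 92.61, S_uud = 52.92, S_udd = 30.24, S_ddd = 17.28
Terminal payoffs (K − S): max(-7.61, 0) = 0, max(32.08, 0) = 32.08, max(54.76, 0) = 54.76, max(67.72, 0) = 67.72
Node uu (S = 88.2): continuation = 1/1.01·[0.9111·0.0000 + 0.0889·32.0800] = 2.8233; exercise value = 0.0000 ≤ continuation, so V_uu = 2.8233
Node ud (S = 50.4): continuation = 1/1.01·[0.9111·32.0800 + 0.0889·54.7600] = 33.7584; exercise value = 34.6000 > continuation, so V_ud = 34.6000 (exercise)
Node dd (S = 28.8): continuation = 1/1.01·[0.9111·54.7600 + 0.0889·67.7200] = 55.3584; exercise value = 56.2000 > continuation, so V_dd = 56.2000 (exercise)
Node u (S = 84): continuation = 1/1.01·[0.9111·2.8233 + 0.0889·34.6000] = 5.5920; exercise value = 1.0000 ≤ continuation, so V_u = 5.5920
Node d (S = 48): continuation = 1/1.01·[0.9111·34.6000 + 0.0889·56.2000] = 36.1584; exercise value = 37.0000 > continuation, so V_d = 37.0000 (exercise)
Node 0 (S = 80): continuation = 1/1.01·[0.9111·5.5920 + 0.0889·37.0000] = 8.3008; exercise value = 5.0000 ≤ continuation, so V_0 = 8.3008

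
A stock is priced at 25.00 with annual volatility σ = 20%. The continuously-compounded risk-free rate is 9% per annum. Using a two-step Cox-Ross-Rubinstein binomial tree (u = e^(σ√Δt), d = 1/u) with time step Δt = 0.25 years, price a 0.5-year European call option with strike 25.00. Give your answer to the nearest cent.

1.83

CRR parameters: u = e^(σ√Δt) = e^(0.2·√0.25) = 1.1052, d = 1/u = 0.9048
Per-period rate: rΔt = 0.09·0.25 = 0.0225, so R = e^0.0225 = 1.0228
Risk-neutral probability p = (e^0.0225 − 0.9048)/(1.1052 − 0.9048) = 0.1179/0.2003 = 0.5886
Terminal stock prices: S_uu = 30.54, S_ud = 25, S_dd = 20.47
Terminal payoffs (S − K): max(5.535, 0) = 5.535, max(0, 0) = 0, max(-4.532, 0) = 0
Node u (S = 27.63): V_u = e^(−0.0225)·[0.5886·5.5351 + 0.4114·0.0000] = 3.1855
Node d (S = 22.62): V_d = e^(−0.0225)·[0.5886·0.0000 + 0.4114·0.0000] = 0.0000
Node 0 (S = 25): V_0 = e^(−0.0225)·[0.5886·3.1855 + 0.4114·0.0000] = 1.8333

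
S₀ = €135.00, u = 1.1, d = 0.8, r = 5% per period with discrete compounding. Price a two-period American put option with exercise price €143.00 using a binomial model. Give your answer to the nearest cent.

Risk-neutral probability p = (1 + 0.05 − 0.8)/(1.1 − 0.8) = 0.2500/0.3000 = 0.8333
Terminal stock prices: S_uu = 163.4, S_ud = 118.8, S_dd = 86.4
Terminal payoffs (K − S): max(-20.35, 0) = 0, max(24.2, 0) = 24.2, max(56.6, 0) = 56.6
Node u (S = 148.5): continuation = 1/1.05·[0.8333·0.0000 + 0.1667·24.2000] = 3.8413; exercise value = 0.0000 ≤ continuation, so V_u = 3.8413
Node d (S = 108): continuation = 1/1.05·[0.8333·24.2000 + 0.1667·56.6000] = 28.1905; exercise value = 35.0000 > continuation, so V_d = 35.0000 (exercise)
Node 0 (S = 135): continuation = 1/1.05·[0.8333·3.8413 + 0.1667·35.0000] = 8.6042; exercise value = 8.0000 ≤ continuation, so V_0 = 8.6042

€8.60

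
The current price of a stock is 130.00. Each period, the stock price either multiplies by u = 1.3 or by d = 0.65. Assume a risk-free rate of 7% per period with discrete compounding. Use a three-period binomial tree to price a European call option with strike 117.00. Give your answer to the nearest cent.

Risk-neutral probability p = (1 + 0.07 − 0.65)/(1.3 − 0.65) = 0.4200/0.6500 = 0.6462
Terminal stock prices: S_uuu = 285.6, S_uud = 142.8, S_udd = 71.4, S_ddd = 35.7
Terminal payoffs (S − K): max(168.6, 0) = 168.6, max(25.81, 0) = 25.81, max(-45.6, 0) = 0, max(-81.3, 0) = 0
Node uu (S = 219.7): V_uu = 1/1.07·[0.6462·168.6100 + 0.3538·25.8050] = 110.3542
Node ud (S = 109.9): V_ud = 1/1.07·[0.6462·25.8050 + 0.3538·0.0000] = 15.5832
Node dd (S = 54.93): V_dd = 1/1.07·[0.6462·0.0000 + 0.3538·0.0000] = 0.0000
Node u (S = 169): V_u = 1/1.07·[0.6462·110.3542 + 0.3538·15.5832] = 71.7942
Node d (S = 84.5): V_d = 1/1.07·[0.6462·15.5832 + 0.3538·0.0000] = 9.4104
Node 0 (S = 130): V_0 = 1/1.07·[0.6462·71.7942 + 0.3538·9.4104] = 46.4673

46.47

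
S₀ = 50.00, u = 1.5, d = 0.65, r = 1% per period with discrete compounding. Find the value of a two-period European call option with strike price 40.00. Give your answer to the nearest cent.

16.94

Risk-neutral probability p = (1 + 0.01 − 0.65)/(1.5 − 0.65) = 0.3600/0.8500 = 0.4235
Terminal stock prices: S_uu = 112.5, S_ud = 48.75, S_dd = 21.13
Terminal payoffs (S − K): max(72.5, 0) = 72.5, max(8.75, 0) = 8.75, max(-18.87, 0) = 0
Node u (S = 75): V_u = 1/1.01·[0.4235·72.5000 + 0.5765·8.7500] = 35.3960
Node d (S = 32.5): V_d = 1/1.01·[0.4235·8.7500 + 0.5765·0.0000] = 3.6692
Node 0 (S = 50): V_0 = 1/1.01·[0.4235·35.3960 + 0.5765·3.6692] = 16.9371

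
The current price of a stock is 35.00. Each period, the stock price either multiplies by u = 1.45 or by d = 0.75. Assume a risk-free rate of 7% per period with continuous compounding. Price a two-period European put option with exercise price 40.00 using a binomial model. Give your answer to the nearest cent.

5.97

Risk-neutral probability p = (e^0.07 − 0.75)/(1.45 − 0.75) = 0.3225/0.7000 = 0.4607
Terminal stock prices: S_uu = 73.59, S_ud = 38.06, S_dd = 19.69
Terminal payoffs (K − S): max(-33.59, 0) = 0, max(1.938, 0) = 1.938, max(20.31, 0) = 20.31
Node u (S = 50.75): V_u = e^(−0.07)·[0.4607·0.0000 + 0.5393·1.9375] = 0.9742
Node d (S = 26.25): V_d = e^(−0.07)·[0.4607·1.9375 + 0.5393·20.3125] = 11.0458
Node 0 (S = 35): V_0 = e^(−0.07)·[0.4607·0.9742 + 0.5393·11.0458] = 5.9725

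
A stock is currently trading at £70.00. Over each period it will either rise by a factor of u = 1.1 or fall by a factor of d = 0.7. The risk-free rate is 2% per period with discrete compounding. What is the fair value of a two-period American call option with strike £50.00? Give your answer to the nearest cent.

Risk-neutral probability p = (1 + 0.02 − 0.7)/(1.1 − 0.7) = 0.3200/0.4000 = 0.8000
Terminal stock prices: S_uu = 84.7, S_ud = 53.9, S_dd = 34.3
Terminal payoffs (S − K): max(34.7, 0) = 34.7, max(3.9, 0) = 3.9, max(-15.7, 0) = 0
Node u (S = 77): continuation = 1/1.02·[0.8000·34.7000 + 0.2000·3.9000] = 27.9804; exercise value = 27.0000 ≤ continuation, so V_u = 27.9804
Node d (S = 49): continuation = 1/1.02·[0.8000·3.9000 + 0.2000·0.0000] = 3.0588; exercise value = 0.0000 ≤ continuation, so V_d = 3.0588
Node 0 (S = 70): continuation = 1/1.02·[0.8000·27.9804 + 0.2000·3.0588] = 22.5452; exercise value = 20.0000 ≤ continuation, so V_0 = 22.5452

£22.55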